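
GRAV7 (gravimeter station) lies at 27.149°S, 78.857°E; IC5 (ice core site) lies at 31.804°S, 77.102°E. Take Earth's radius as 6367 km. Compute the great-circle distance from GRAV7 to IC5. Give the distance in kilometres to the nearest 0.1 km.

544.4 km

Δφ = -4.6550°,  Δλ = -1.7550°
a = sin²(Δφ/2) + cos φ₁ cos φ₂ sin²(Δλ/2) = 0.001827
c = 2·arcsin(√a) = 0.085505 rad = 4.8991°
d = R·c = 6367 × 0.085505 = 544.4 km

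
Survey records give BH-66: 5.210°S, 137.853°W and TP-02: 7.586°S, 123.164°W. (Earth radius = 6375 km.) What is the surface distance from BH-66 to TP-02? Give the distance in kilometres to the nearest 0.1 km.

Δφ = -2.3760°,  Δλ = 14.6890°
a = sin²(Δφ/2) + cos φ₁ cos φ₂ sin²(Δλ/2) = 0.016562
c = 2·arcsin(√a) = 0.258100 rad = 14.7881°
d = R·c = 6375 × 0.258100 = 1645.4 km

1645.4 km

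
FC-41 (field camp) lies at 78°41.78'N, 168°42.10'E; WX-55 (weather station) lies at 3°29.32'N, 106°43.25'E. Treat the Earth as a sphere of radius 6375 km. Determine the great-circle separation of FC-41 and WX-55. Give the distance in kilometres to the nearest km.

FC-41: φ = +78.69633°, λ = +168.70167°
WX-55: φ = +3.48867°, λ = +106.72083°
Δφ = -75.2077°,  Δλ = -61.9808°
a = sin²(Δφ/2) + cos φ₁ cos φ₂ sin²(Δλ/2) = 0.424211
c = 2·arcsin(√a) = 1.418631 rad = 81.2816°
d = R·c = 6375 × 1.418631 = 9043.8 km

9044 km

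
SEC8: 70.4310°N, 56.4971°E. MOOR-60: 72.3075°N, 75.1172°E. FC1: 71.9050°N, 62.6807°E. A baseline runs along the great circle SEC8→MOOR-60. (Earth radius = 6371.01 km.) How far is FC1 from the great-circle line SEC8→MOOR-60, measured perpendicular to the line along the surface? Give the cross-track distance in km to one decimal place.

δ₁₃ = central angle SEC8→FC1 = 0.043274 rad  (haversine)
θ₁₃ = bearing SEC8→FC1 = 50.656°,  θ₁₂ = bearing SEC8→MOOR-60 = 63.806°
dₓₜ = R·arcsin(sin δ₁₃ · sin(θ₁₃ − θ₁₂)) = 6371.01·arcsin(0.04326·sin(-13.150°)) = -62.705 km
|dₓₜ| = 62.705 km

62.7 km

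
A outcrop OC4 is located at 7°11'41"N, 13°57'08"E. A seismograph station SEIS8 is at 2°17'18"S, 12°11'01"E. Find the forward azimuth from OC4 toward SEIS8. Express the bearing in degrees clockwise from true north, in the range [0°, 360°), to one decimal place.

OC4: φ = +7.19472°, λ = +13.95222°
SEIS8: φ = -2.28833°, λ = +12.18361°
Δλ = -1.7686°
y = sin Δλ · cos φ₂ = -0.030839
x = cos φ₁ sin φ₂ − sin φ₁ cos φ₂ cos Δλ = -0.164696
θ = atan2(y, x) = -169.3945° → 190.6055° (mod 360°)

190.6°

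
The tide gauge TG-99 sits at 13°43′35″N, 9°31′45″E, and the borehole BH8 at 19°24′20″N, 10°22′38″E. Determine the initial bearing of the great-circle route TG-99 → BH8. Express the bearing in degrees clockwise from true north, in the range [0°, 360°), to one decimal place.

TG-99: φ = +13.72639°, λ = +9.52917°
BH8: φ = +19.40556°, λ = +10.37722°
Δλ = 0.8481°
y = sin Δλ · cos φ₂ = 0.013960
x = cos φ₁ sin φ₂ − sin φ₁ cos φ₂ cos Δλ = 0.098982
θ = atan2(y, x) = 8.0278° → 8.0278° (mod 360°)

8.0°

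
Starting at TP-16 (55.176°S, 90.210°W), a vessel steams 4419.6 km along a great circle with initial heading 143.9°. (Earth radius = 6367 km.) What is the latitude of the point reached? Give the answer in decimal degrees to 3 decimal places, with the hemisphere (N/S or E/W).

δ = d/R = 4419.6/6367 = 0.694142 rad
φ₂ = arcsin(sin φ₁ cos δ + cos φ₁ sin δ cos θ)
   = arcsin(-0.82091·0.76860 + 0.57106·0.63973·-0.80799) = -67.83924°
λ₂ = λ₁ + atan2(sin θ sin δ cos φ₁, cos δ − sin φ₁ sin φ₂) = -2.42740°

67.839°S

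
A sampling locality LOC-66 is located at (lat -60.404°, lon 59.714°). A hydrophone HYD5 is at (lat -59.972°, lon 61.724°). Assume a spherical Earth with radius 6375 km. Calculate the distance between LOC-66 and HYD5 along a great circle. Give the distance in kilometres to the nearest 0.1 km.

Δφ = 0.4320°,  Δλ = 2.0100°
a = sin²(Δφ/2) + cos φ₁ cos φ₂ sin²(Δλ/2) = 0.000090
c = 2·arcsin(√a) = 0.019000 rad = 1.0886°
d = R·c = 6375 × 0.019000 = 121.1 km

121.1 km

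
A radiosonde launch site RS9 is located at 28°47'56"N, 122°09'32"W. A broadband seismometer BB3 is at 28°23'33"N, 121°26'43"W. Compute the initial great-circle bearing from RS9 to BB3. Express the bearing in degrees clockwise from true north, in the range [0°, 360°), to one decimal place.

RS9: φ = +28.79889°, λ = -122.15889°
BB3: φ = +28.39250°, λ = -121.44528°
Δλ = 0.7136°
y = sin Δλ · cos φ₂ = 0.010956
x = cos φ₁ sin φ₂ − sin φ₁ cos φ₂ cos Δλ = -0.007060
θ = atan2(y, x) = 122.7962° → 122.7962° (mod 360°)

122.8°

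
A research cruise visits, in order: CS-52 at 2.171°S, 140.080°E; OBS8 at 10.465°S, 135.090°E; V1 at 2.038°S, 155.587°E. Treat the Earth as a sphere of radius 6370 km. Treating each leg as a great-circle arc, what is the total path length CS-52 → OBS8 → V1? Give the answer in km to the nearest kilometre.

CS-52→OBS8: c = 0.168625 rad, d = 1074.14 km
OBS8→V1: c = 0.384499 rad, d = 2449.26 km
Total = 1074.14 + 2449.26 = 3523.40 km

3523 km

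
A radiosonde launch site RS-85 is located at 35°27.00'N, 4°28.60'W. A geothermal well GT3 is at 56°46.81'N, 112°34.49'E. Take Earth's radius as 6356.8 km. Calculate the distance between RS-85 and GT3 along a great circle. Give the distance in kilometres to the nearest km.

8166 km

RS-85: φ = +35.45000°, λ = -4.47667°
GT3: φ = +56.78017°, λ = +112.57483°
Δφ = 21.3302°,  Δλ = 117.0515°
a = sin²(Δφ/2) + cos φ₁ cos φ₂ sin²(Δλ/2) = 0.358882
c = 2·arcsin(√a) = 1.284671 rad = 73.6063°
d = R·c = 6356.8 × 1.284671 = 8166.4 km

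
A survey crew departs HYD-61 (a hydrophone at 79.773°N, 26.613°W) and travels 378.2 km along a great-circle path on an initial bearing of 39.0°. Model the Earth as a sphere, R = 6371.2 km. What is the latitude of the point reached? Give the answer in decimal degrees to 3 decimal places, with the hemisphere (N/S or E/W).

δ = d/R = 378.2/6371.2 = 0.059361 rad
φ₂ = arcsin(sin φ₁ cos δ + cos φ₁ sin δ cos θ)
   = arcsin(0.98411·0.99824 + 0.17755·0.05933·0.77715) = 82.12300°
λ₂ = λ₁ + atan2(sin θ sin δ cos φ₁, cos δ − sin φ₁ sin φ₂) = -10.80435°

82.123°N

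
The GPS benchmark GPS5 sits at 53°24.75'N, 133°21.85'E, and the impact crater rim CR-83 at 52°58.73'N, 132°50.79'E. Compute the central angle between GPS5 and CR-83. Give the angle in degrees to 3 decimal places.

0.533°

GPS5: φ = +53.41250°, λ = +133.36417°
CR-83: φ = +52.97883°, λ = +132.84650°
Δφ = -0.4337°,  Δλ = -0.5177°
a = sin²(Δφ/2) + cos φ₁ cos φ₂ sin²(Δλ/2) = 0.000022
c = 2·arcsin(√a) = 0.009305 rad = 0.5331°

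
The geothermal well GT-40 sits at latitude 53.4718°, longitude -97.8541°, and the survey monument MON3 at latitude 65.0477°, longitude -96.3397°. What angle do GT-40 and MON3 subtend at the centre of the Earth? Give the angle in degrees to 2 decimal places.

11.60°

Δφ = 11.5759°,  Δλ = 1.5144°
a = sin²(Δφ/2) + cos φ₁ cos φ₂ sin²(Δλ/2) = 0.010214
c = 2·arcsin(√a) = 0.202474 rad = 11.6009°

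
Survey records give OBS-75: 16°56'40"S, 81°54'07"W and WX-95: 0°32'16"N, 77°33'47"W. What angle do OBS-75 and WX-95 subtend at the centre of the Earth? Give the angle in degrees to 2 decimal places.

OBS-75: φ = -16.94444°, λ = -81.90194°
WX-95: φ = +0.53778°, λ = -77.56306°
Δφ = 17.4822°,  Δλ = 4.3389°
a = sin²(Δφ/2) + cos φ₁ cos φ₂ sin²(Δλ/2) = 0.024466
c = 2·arcsin(√a) = 0.314120 rad = 17.9977°

18.00°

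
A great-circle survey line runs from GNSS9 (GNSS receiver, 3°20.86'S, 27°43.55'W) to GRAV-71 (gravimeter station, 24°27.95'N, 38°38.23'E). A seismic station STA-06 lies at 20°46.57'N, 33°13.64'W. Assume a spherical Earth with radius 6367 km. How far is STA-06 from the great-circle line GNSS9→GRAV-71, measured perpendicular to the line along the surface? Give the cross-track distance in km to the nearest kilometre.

2645 km

GNSS9: φ = -3.34767°, λ = -27.72583°
GRAV-71: φ = +24.46583°, λ = +38.63717°
STA-06: φ = +20.77617°, λ = -33.22733°
δ₁₃ = central angle GNSS9→STA-06 = 0.431439 rad  (haversine)
θ₁₃ = bearing GNSS9→STA-06 = 347.622°,  θ₁₂ = bearing GNSS9→GRAV-71 = 62.463°
dₓₜ = R·arcsin(sin δ₁₃ · sin(θ₁₃ − θ₁₂)) = 6367·arcsin(0.41818·sin(285.159°)) = -2645.346 km
|dₓₜ| = 2645.346 km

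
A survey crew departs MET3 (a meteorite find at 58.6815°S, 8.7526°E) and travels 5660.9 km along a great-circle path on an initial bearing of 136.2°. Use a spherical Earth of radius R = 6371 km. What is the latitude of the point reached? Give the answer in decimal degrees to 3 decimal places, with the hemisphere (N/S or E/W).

56.084°S

δ = d/R = 5660.9/6371 = 0.888542 rad
φ₂ = arcsin(sin φ₁ cos δ + cos φ₁ sin δ cos θ)
   = arcsin(-0.85429·0.63054 + 0.51979·0.77615·-0.72176) = -56.08393°
λ₂ = λ₁ + atan2(sin θ sin δ cos φ₁, cos δ − sin φ₁ sin φ₂) = 114.43424°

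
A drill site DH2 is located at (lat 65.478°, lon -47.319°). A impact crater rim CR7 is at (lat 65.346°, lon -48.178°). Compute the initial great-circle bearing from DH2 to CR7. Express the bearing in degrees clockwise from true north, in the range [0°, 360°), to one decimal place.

250.1°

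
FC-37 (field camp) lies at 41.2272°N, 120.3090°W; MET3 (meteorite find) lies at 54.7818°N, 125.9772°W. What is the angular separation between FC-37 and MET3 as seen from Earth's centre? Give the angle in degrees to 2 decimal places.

Δφ = 13.5546°,  Δλ = -5.6682°
a = sin²(Δφ/2) + cos φ₁ cos φ₂ sin²(Δλ/2) = 0.014987
c = 2·arcsin(√a) = 0.245457 rad = 14.0637°

14.06°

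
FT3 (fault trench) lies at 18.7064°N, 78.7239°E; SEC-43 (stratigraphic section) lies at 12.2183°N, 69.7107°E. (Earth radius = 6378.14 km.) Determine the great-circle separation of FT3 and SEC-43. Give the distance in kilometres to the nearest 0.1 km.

Δφ = -6.4881°,  Δλ = -9.0132°
a = sin²(Δφ/2) + cos φ₁ cos φ₂ sin²(Δλ/2) = 0.008918
c = 2·arcsin(√a) = 0.189148 rad = 10.8374°
d = R·c = 6378.14 × 0.189148 = 1206.4 km

1206.4 km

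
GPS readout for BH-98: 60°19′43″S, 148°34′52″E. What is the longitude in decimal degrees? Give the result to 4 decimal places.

148° + 34′/60 + 52″/3600 = 148 + 0.56667 + 0.01444 = 148.5811°

148.5811°E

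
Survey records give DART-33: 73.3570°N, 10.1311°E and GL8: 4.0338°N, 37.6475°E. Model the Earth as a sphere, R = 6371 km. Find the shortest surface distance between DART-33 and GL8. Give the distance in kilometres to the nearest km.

7927 km

Δφ = -69.3232°,  Δλ = 27.5164°
a = sin²(Δφ/2) + cos φ₁ cos φ₂ sin²(Δλ/2) = 0.339611
c = 2·arcsin(√a) = 1.244246 rad = 71.2900°
d = R·c = 6371 × 1.244246 = 7927.1 km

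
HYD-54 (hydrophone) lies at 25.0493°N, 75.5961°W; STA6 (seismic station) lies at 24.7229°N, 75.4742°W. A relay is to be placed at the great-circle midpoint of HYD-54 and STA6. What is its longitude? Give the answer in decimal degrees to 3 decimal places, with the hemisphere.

Bx = cos φ₂ cos Δλ = 0.908339,  By = cos φ₂ sin Δλ = 0.001933
φₘ = atan2(sin φ₁ + sin φ₂, √((cos φ₁ + Bx)² + By²)) = 24.88611°
λₘ = λ₁ + atan2(By, cos φ₁ + Bx) = -75.53507°

75.535°W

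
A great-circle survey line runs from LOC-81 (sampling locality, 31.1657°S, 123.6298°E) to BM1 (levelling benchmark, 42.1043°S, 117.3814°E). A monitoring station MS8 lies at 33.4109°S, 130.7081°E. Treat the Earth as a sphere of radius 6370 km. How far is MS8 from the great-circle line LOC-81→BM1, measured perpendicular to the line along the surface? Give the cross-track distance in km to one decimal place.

710.3 km

δ₁₃ = central angle LOC-81→MS8 = 0.111515 rad  (haversine)
θ₁₃ = bearing LOC-81→MS8 = 112.434°,  θ₁₂ = bearing LOC-81→BM1 = 202.806°
dₓₜ = R·arcsin(sin δ₁₃ · sin(θ₁₃ − θ₁₂)) = 6370·arcsin(0.11128·sin(-90.372°)) = -710.335 km
|dₓₜ| = 710.335 km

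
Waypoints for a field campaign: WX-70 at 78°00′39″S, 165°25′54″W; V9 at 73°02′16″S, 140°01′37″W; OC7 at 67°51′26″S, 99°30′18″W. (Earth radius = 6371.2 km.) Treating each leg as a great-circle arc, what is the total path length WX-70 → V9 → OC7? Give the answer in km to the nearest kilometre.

WX-70: φ = -78.01083°, λ = -165.43167°
V9: φ = -73.03778°, λ = -140.02694°
OC7: φ = -67.85722°, λ = -99.50500°
WX-70→V9: c = 0.138854 rad, d = 884.66 km
V9→OC7: c = 0.247444 rad, d = 1576.52 km
Total = 884.66 + 1576.52 = 2461.18 km

2461 km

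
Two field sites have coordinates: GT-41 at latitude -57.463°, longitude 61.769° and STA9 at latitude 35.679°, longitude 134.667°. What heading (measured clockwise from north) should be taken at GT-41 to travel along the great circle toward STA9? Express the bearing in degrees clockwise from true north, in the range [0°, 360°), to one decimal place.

56.4°

Δλ = 72.8980°
y = sin Δλ · cos φ₂ = 0.776380
x = cos φ₁ sin φ₂ − sin φ₁ cos φ₂ cos Δλ = 0.515077
θ = atan2(y, x) = 56.4384° → 56.4384° (mod 360°)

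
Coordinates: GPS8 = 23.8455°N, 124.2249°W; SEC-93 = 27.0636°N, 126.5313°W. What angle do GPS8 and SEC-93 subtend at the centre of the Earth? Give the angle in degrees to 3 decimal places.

Δφ = 3.2181°,  Δλ = -2.3064°
a = sin²(Δφ/2) + cos φ₁ cos φ₂ sin²(Δλ/2) = 0.001118
c = 2·arcsin(√a) = 0.066896 rad = 3.8329°

3.833°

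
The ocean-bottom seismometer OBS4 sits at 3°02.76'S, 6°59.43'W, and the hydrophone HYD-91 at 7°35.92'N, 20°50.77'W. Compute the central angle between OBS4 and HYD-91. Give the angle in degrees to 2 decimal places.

17.45°

OBS4: φ = -3.04600°, λ = -6.99050°
HYD-91: φ = +7.59867°, λ = -20.84617°
Δφ = 10.6447°,  Δλ = -13.8557°
a = sin²(Δφ/2) + cos φ₁ cos φ₂ sin²(Δλ/2) = 0.023005
c = 2·arcsin(√a) = 0.304523 rad = 17.4479°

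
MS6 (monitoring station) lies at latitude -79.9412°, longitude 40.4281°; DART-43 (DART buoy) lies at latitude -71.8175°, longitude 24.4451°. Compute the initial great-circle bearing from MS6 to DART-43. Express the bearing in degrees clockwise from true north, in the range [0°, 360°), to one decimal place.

326.4°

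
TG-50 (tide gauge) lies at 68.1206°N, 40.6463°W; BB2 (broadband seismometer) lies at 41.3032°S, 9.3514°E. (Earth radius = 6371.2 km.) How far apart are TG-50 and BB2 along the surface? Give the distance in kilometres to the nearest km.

Δφ = -109.4238°,  Δλ = 49.9977°
a = sin²(Δφ/2) + cos φ₁ cos φ₂ sin²(Δλ/2) = 0.716273
c = 2·arcsin(√a) = 2.018110 rad = 115.6292°
d = R·c = 6371.2 × 2.018110 = 12857.8 km

12858 km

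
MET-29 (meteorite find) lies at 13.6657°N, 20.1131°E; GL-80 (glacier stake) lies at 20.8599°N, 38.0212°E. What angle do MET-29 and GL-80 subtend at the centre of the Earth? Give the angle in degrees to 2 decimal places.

18.53°

Δφ = 7.1942°,  Δλ = 17.9081°
a = sin²(Δφ/2) + cos φ₁ cos φ₂ sin²(Δλ/2) = 0.025932
c = 2·arcsin(√a) = 0.323478 rad = 18.5339°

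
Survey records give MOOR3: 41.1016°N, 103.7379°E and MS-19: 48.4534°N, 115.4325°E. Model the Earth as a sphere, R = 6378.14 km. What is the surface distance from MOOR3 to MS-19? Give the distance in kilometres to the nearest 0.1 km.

1231.9 km

Δφ = 7.3518°,  Δλ = 11.6946°
a = sin²(Δφ/2) + cos φ₁ cos φ₂ sin²(Δλ/2) = 0.009298
c = 2·arcsin(√a) = 0.193148 rad = 11.0666°
d = R·c = 6378.14 × 0.193148 = 1231.9 km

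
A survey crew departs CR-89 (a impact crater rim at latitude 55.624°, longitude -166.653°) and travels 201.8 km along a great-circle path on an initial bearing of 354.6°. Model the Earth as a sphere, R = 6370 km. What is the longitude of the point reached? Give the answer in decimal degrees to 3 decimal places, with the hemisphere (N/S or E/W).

166.970°W

δ = d/R = 201.8/6370 = 0.031680 rad
φ₂ = arcsin(sin φ₁ cos δ + cos φ₁ sin δ cos θ)
   = arcsin(0.82535·0.99950 + 0.56462·0.03167·0.99556) = 57.43067°
λ₂ = λ₁ + atan2(sin θ sin δ cos φ₁, cos δ − sin φ₁ sin φ₂) = -166.97026°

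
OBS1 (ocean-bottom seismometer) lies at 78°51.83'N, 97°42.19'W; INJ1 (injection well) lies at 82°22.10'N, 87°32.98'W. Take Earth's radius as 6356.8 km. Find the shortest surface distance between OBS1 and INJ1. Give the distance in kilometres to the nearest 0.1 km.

OBS1: φ = +78.86383°, λ = -97.70317°
INJ1: φ = +82.36833°, λ = -87.54967°
Δφ = 3.5045°,  Δλ = 10.1535°
a = sin²(Δφ/2) + cos φ₁ cos φ₂ sin²(Δλ/2) = 0.001136
c = 2·arcsin(√a) = 0.067418 rad = 3.8627°
d = R·c = 6356.8 × 0.067418 = 428.6 km

428.6 km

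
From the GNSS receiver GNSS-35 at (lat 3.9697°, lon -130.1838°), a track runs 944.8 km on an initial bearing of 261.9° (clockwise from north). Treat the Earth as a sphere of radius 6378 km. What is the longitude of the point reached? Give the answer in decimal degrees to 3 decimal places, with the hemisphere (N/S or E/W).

δ = d/R = 944.8/6378 = 0.148134 rad
φ₂ = arcsin(sin φ₁ cos δ + cos φ₁ sin δ cos θ)
   = arcsin(0.06923·0.98905 + 0.99760·0.14759·-0.14090) = 2.73546°
λ₂ = λ₁ + atan2(sin θ sin δ cos φ₁, cos δ − sin φ₁ sin φ₂) = -138.59563°

138.596°W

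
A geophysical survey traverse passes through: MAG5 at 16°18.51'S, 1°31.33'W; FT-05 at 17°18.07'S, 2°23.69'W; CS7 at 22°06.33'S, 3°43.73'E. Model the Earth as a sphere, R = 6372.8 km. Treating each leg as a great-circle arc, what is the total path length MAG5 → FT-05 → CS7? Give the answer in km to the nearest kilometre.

979 km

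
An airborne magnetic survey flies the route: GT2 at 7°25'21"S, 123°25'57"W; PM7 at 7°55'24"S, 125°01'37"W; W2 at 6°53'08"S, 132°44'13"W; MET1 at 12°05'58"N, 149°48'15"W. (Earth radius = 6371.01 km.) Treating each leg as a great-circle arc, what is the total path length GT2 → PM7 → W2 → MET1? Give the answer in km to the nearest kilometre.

3874 km

GT2: φ = -7.42250°, λ = -123.43250°
PM7: φ = -7.92333°, λ = -125.02694°
W2: φ = -6.88556°, λ = -132.73694°
MET1: φ = +12.09944°, λ = -149.80417°
GT2→PM7: c = 0.028931 rad, d = 184.32 km
PM7→W2: c = 0.134663 rad, d = 857.94 km
W2→MET1: c = 0.444435 rad, d = 2831.50 km
Total = 184.32 + 857.94 + 2831.50 = 3873.76 km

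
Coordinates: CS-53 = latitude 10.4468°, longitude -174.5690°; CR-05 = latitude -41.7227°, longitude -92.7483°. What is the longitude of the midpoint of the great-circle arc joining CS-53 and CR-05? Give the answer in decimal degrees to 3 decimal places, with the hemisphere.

Bx = cos φ₂ cos Δλ = 0.106188,  By = cos φ₂ sin Δλ = 0.738782
φₘ = atan2(sin φ₁ + sin φ₂, √((cos φ₁ + Bx)² + By²)) = -20.19397°
λₘ = λ₁ + atan2(By, cos φ₁ + Bx) = -140.43080°

140.431°W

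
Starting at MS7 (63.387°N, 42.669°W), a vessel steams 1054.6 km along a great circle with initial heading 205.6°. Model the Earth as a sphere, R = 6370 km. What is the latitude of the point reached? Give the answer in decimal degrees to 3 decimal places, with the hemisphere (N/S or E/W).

δ = d/R = 1054.6/6370 = 0.165557 rad
φ₂ = arcsin(sin φ₁ cos δ + cos φ₁ sin δ cos θ)
   = arcsin(0.89405·0.98633 + 0.44796·0.16480·-0.90183) = 54.61210°
λ₂ = λ₁ + atan2(sin θ sin δ cos φ₁, cos δ − sin φ₁ sin φ₂) = -49.73210°

54.612°N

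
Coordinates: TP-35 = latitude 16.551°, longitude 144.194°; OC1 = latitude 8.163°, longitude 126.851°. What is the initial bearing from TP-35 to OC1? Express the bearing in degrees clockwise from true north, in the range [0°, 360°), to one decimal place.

245.7°

Δλ = -17.3430°
y = sin Δλ · cos φ₂ = -0.295071
x = cos φ₁ sin φ₂ − sin φ₁ cos φ₂ cos Δλ = -0.133056
θ = atan2(y, x) = -114.2720° → 245.7280° (mod 360°)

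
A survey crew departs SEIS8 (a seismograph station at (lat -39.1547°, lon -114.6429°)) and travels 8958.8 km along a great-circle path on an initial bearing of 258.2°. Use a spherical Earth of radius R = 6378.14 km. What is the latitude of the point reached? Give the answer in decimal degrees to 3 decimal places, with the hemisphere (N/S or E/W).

δ = d/R = 8958.8/6378.14 = 1.404610 rad
φ₂ = arcsin(sin φ₁ cos δ + cos φ₁ sin δ cos θ)
   = arcsin(-0.63142·0.16542 + 0.77544·0.98622·-0.20450) = -15.11996°
λ₂ = λ₁ + atan2(sin θ sin δ cos φ₁, cos δ − sin φ₁ sin φ₂) = 155.41244°

15.120°S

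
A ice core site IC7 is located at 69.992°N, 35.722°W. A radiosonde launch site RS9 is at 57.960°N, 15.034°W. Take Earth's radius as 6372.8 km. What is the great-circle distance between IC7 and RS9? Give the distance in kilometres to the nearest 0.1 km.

Δφ = -12.0320°,  Δλ = 20.6880°
a = sin²(Δφ/2) + cos φ₁ cos φ₂ sin²(Δλ/2) = 0.016837
c = 2·arcsin(√a) = 0.260245 rad = 14.9110°
d = R·c = 6372.8 × 0.260245 = 1658.5 km

1658.5 km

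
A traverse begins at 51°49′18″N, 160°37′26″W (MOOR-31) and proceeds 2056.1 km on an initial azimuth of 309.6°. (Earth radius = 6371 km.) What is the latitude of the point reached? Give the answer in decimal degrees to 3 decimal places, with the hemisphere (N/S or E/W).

MOOR-31: φ = +51.82167°, λ = -160.62389°
δ = d/R = 2056.1/6371 = 0.322728 rad
φ₂ = arcsin(sin φ₁ cos δ + cos φ₁ sin δ cos θ)
   = arcsin(0.78609·0.94837 + 0.61811·0.31715·0.63742) = 60.51289°
λ₂ = λ₁ + atan2(sin θ sin δ cos φ₁, cos δ − sin φ₁ sin φ₂) = 169.60995°

60.513°N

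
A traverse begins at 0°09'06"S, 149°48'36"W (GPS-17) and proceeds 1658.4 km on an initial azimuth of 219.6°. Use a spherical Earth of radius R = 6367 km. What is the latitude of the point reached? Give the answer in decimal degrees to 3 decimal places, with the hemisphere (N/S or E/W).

GPS-17: φ = -0.15167°, λ = -149.81000°
δ = d/R = 1658.4/6367 = 0.260468 rad
φ₂ = arcsin(sin φ₁ cos δ + cos φ₁ sin δ cos θ)
   = arcsin(-0.00265·0.96627 + 1.00000·0.25753·-0.77051) = -11.59483°
λ₂ = λ₁ + atan2(sin θ sin δ cos φ₁, cos δ − sin φ₁ sin φ₂) = -159.45699°

11.595°S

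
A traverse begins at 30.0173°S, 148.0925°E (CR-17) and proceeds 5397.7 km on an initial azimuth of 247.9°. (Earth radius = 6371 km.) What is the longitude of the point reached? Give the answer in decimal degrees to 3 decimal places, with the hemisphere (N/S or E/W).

δ = d/R = 5397.7/6371 = 0.847230 rad
φ₂ = arcsin(sin φ₁ cos δ + cos φ₁ sin δ cos θ)
   = arcsin(-0.50026·0.66206 + 0.86587·0.74945·-0.37622) = -35.12393°
λ₂ = λ₁ + atan2(sin θ sin δ cos φ₁, cos δ − sin φ₁ sin φ₂) = 89.99197°

89.992°E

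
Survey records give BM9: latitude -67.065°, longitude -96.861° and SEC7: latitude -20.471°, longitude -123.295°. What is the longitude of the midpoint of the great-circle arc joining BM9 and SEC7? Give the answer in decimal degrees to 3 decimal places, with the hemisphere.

115.611°W

Bx = cos φ₂ cos Δλ = 0.838900,  By = cos φ₂ sin Δλ = -0.417054
φₘ = atan2(sin φ₁ + sin φ₂, √((cos φ₁ + Bx)² + By²)) = -44.40295°
λₘ = λ₁ + atan2(By, cos φ₁ + Bx) = -115.61122°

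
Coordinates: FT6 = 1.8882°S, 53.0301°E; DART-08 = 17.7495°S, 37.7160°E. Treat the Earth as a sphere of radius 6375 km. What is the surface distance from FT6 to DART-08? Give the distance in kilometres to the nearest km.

2432 km

Δφ = -15.8613°,  Δλ = -15.3141°
a = sin²(Δφ/2) + cos φ₁ cos φ₂ sin²(Δλ/2) = 0.035936
c = 2·arcsin(√a) = 0.381446 rad = 21.8553°
d = R·c = 6375 × 0.381446 = 2431.7 km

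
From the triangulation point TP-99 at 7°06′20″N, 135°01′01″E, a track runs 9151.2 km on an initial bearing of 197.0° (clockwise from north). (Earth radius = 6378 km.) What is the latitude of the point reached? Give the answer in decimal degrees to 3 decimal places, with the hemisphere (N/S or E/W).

67.433°S

TP-99: φ = +7.10556°, λ = +135.01694°
δ = d/R = 9151.2/6378 = 1.434807 rad
φ₂ = arcsin(sin φ₁ cos δ + cos φ₁ sin δ cos θ)
   = arcsin(0.12370·0.13557 + 0.99232·0.99077·-0.95630) = -67.43271°
λ₂ = λ₁ + atan2(sin θ sin δ cos φ₁, cos δ − sin φ₁ sin φ₂) = 86.00809°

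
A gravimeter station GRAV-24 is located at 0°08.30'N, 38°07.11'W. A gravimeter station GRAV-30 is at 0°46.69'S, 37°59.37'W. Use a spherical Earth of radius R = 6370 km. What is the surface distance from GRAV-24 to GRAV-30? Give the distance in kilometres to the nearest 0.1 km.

102.9 km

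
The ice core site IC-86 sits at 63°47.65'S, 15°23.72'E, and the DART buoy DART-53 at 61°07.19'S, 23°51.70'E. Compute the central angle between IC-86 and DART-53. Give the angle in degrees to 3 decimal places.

4.735°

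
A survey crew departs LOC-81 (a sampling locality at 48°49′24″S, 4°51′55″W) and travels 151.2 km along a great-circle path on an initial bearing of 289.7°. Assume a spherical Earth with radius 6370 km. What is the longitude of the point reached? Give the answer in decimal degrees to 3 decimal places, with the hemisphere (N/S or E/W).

LOC-81: φ = -48.82333°, λ = -4.86528°
δ = d/R = 151.2/6370 = 0.023736 rad
φ₂ = arcsin(sin φ₁ cos δ + cos φ₁ sin δ cos θ)
   = arcsin(-0.75268·0.99972 + 0.65838·0.02373·0.33710) = -48.34872°
λ₂ = λ₁ + atan2(sin θ sin δ cos φ₁, cos δ − sin φ₁ sin φ₂) = -6.79203°

6.792°W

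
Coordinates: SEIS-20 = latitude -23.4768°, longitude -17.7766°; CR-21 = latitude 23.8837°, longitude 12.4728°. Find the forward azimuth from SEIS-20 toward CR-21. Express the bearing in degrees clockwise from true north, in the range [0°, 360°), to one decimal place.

Δλ = 30.2494°
y = sin Δλ · cos φ₂ = 0.460627
x = cos φ₁ sin φ₂ − sin φ₁ cos φ₂ cos Δλ = 0.686032
θ = atan2(y, x) = 33.8789° → 33.8789° (mod 360°)

33.9°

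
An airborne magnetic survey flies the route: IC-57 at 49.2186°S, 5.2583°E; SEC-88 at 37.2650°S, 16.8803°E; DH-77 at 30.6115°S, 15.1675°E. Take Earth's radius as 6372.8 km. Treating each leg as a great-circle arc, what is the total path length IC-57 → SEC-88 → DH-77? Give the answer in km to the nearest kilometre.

2382 km

IC-57→SEC-88: c = 0.255020 rad, d = 1625.19 km
SEC-88→DH-77: c = 0.118737 rad, d = 756.69 km
Total = 1625.19 + 756.69 = 2381.88 km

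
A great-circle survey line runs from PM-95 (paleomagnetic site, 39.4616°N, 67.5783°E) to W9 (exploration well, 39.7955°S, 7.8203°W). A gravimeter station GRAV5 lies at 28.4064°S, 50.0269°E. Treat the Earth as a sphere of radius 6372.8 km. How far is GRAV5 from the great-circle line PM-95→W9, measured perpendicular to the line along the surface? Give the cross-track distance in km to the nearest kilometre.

δ₁₃ = central angle PM-95→GRAV5 = 1.218421 rad  (haversine)
θ₁₃ = bearing PM-95→GRAV5 = 196.416°,  θ₁₂ = bearing PM-95→W9 = 230.301°
dₓₜ = R·arcsin(sin δ₁₃ · sin(θ₁₃ − θ₁₂)) = 6372.8·arcsin(0.93856·sin(-33.885°)) = -3509.385 km
|dₓₜ| = 3509.385 km

3509 km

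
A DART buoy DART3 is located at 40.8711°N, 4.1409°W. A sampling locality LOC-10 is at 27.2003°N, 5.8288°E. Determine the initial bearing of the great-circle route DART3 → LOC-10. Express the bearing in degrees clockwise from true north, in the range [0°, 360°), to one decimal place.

145.9°

Δλ = 9.9697°
y = sin Δλ · cos φ₂ = 0.153982
x = cos φ₁ sin φ₂ − sin φ₁ cos φ₂ cos Δλ = -0.227555
θ = atan2(y, x) = 145.9145° → 145.9145° (mod 360°)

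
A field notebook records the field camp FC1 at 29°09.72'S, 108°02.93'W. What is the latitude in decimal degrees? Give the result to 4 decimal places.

29.1620°S

29° + 9.72′/60 = 29 + 0.16200 = 29.1620°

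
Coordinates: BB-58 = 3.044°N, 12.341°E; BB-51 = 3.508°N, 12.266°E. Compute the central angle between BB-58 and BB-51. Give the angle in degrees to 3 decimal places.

0.470°

Δφ = 0.4640°,  Δλ = -0.0750°
a = sin²(Δφ/2) + cos φ₁ cos φ₂ sin²(Δλ/2) = 0.000017
c = 2·arcsin(√a) = 0.008203 rad = 0.4700°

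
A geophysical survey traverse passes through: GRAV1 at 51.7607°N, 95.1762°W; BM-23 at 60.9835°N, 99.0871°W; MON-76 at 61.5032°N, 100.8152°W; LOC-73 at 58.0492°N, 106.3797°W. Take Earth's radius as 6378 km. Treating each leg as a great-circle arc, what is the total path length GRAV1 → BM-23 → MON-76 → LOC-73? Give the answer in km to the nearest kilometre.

GRAV1→BM-23: c = 0.165273 rad, d = 1054.11 km
BM-23→MON-76: c = 0.017111 rad, d = 109.13 km
MON-76→LOC-73: c = 0.077560 rad, d = 494.68 km
Total = 1054.11 + 109.13 + 494.68 = 1657.93 km

1658 km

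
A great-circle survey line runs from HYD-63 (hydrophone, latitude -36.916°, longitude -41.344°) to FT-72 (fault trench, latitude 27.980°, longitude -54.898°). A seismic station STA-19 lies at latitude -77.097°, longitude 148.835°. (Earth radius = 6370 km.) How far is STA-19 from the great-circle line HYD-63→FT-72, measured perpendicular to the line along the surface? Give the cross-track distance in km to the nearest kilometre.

1575 km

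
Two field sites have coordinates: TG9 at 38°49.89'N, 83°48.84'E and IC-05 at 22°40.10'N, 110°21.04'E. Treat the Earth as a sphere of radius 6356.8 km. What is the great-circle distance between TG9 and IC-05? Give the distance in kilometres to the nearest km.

TG9: φ = +38.83150°, λ = +83.81400°
IC-05: φ = +22.66833°, λ = +110.35067°
Δφ = -16.1632°,  Δλ = 26.5367°
a = sin²(Δφ/2) + cos φ₁ cos φ₂ sin²(Δλ/2) = 0.057628
c = 2·arcsin(√a) = 0.484851 rad = 27.7799°
d = R·c = 6356.8 × 0.484851 = 3082.1 km

3082 km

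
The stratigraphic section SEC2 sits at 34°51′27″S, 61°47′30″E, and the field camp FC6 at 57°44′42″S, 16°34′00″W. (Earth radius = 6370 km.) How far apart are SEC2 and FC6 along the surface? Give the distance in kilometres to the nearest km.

SEC2: φ = -34.85750°, λ = +61.79167°
FC6: φ = -57.74500°, λ = -16.56667°
Δφ = -22.8875°,  Δλ = -78.3583°
a = sin²(Δφ/2) + cos φ₁ cos φ₂ sin²(Δλ/2) = 0.214146
c = 2·arcsin(√a) = 0.962209 rad = 55.1305°
d = R·c = 6370 × 0.962209 = 6129.3 km

6129 km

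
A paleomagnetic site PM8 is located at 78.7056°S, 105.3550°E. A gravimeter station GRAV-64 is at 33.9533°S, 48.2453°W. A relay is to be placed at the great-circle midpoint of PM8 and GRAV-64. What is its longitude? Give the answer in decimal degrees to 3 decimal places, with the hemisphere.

Bx = cos φ₂ cos Δλ = -0.742989,  By = cos φ₂ sin Δλ = -0.368818
φₘ = atan2(sin φ₁ + sin φ₂, √((cos φ₁ + Bx)² + By²)) = -66.79504°
λₘ = λ₁ + atan2(By, cos φ₁ + Bx) = -40.66167°

40.662°W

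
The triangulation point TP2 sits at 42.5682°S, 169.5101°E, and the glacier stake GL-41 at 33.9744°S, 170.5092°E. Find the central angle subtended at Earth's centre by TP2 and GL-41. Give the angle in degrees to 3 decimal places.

Δφ = 8.5938°,  Δλ = 0.9991°
a = sin²(Δφ/2) + cos φ₁ cos φ₂ sin²(Δλ/2) = 0.005660
c = 2·arcsin(√a) = 0.150610 rad = 8.6293°

8.629°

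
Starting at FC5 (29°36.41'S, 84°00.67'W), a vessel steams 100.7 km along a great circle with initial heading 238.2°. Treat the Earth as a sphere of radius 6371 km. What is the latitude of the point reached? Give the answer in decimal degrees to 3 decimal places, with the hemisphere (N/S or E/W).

30.081°S

FC5: φ = -29.60683°, λ = -84.01117°
δ = d/R = 100.7/6371 = 0.015806 rad
φ₂ = arcsin(sin φ₁ cos δ + cos φ₁ sin δ cos θ)
   = arcsin(-0.49405·0.99988 + 0.86944·0.01581·-0.52696) = -30.08109°
λ₂ = λ₁ + atan2(sin θ sin δ cos φ₁, cos δ − sin φ₁ sin φ₂) = -84.90064°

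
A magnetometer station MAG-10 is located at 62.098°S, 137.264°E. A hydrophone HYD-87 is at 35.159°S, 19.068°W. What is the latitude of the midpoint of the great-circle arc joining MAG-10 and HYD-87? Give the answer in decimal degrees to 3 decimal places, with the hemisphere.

73.515°S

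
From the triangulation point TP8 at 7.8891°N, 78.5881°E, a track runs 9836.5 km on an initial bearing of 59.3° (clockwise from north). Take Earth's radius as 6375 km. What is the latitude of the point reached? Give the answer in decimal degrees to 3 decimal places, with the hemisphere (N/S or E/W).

δ = d/R = 9836.5/6375 = 1.542980 rad
φ₂ = arcsin(sin φ₁ cos δ + cos φ₁ sin δ cos θ)
   = arcsin(0.13726·0.02781 + 0.99054·0.99961·0.51054) = 30.61939°
λ₂ = λ₁ + atan2(sin θ sin δ cos φ₁, cos δ − sin φ₁ sin φ₂) = 171.41878°

30.619°N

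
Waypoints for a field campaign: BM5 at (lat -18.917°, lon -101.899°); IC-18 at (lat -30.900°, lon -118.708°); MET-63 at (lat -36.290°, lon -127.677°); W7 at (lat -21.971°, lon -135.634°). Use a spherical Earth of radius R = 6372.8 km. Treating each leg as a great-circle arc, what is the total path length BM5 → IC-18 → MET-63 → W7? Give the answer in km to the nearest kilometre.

BM5→IC-18: c = 0.337674 rad, d = 2151.93 km
IC-18→MET-63: c = 0.160661 rad, d = 1023.86 km
MET-63→W7: c = 0.277523 rad, d = 1768.60 km
Total = 2151.93 + 1023.86 + 1768.60 = 4944.39 km

4944 km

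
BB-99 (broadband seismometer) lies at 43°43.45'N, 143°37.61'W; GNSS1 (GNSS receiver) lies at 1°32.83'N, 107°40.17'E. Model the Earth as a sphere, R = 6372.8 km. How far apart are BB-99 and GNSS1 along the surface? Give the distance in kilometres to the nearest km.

BB-99: φ = +43.72417°, λ = -143.62683°
GNSS1: φ = +1.54717°, λ = +107.66950°
Δφ = -42.1770°,  Δλ = -108.7037°
a = sin²(Δφ/2) + cos φ₁ cos φ₂ sin²(Δλ/2) = 0.606498
c = 2·arcsin(√a) = 1.785437 rad = 102.2980°
d = R·c = 6372.8 × 1.785437 = 11378.2 km

11378 km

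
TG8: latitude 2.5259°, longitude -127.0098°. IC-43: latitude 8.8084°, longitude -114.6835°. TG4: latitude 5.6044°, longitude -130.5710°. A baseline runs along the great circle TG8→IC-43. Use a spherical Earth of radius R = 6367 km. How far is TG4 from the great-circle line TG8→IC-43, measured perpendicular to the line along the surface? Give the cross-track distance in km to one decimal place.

486.4 km

δ₁₃ = central angle TG8→TG4 = 0.082035 rad  (haversine)
θ₁₃ = bearing TG8→TG4 = 311.027°,  θ₁₂ = bearing TG8→IC-43 = 62.369°
dₓₜ = R·arcsin(sin δ₁₃ · sin(θ₁₃ − θ₁₂)) = 6367·arcsin(0.08194·sin(248.658°)) = -486.428 km
|dₓₜ| = 486.428 km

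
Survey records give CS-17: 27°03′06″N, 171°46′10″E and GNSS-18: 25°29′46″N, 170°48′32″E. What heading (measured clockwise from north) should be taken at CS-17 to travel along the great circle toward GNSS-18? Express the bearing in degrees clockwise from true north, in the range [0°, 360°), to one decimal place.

CS-17: φ = +27.05167°, λ = +171.76944°
GNSS-18: φ = +25.49611°, λ = +170.80889°
Δλ = -0.9606°
y = sin Δλ · cos φ₂ = -0.015131
x = cos φ₁ sin φ₂ − sin φ₁ cos φ₂ cos Δλ = -0.027089
θ = atan2(y, x) = -150.8125° → 209.1875° (mod 360°)

209.2°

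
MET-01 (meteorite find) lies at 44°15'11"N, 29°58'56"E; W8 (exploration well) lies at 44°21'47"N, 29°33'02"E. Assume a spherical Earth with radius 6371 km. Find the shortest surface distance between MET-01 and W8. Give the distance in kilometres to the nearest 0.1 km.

36.5 km

MET-01: φ = +44.25306°, λ = +29.98222°
W8: φ = +44.36306°, λ = +29.55056°
Δφ = 0.1100°,  Δλ = -0.4317°
a = sin²(Δφ/2) + cos φ₁ cos φ₂ sin²(Δλ/2) = 0.000008
c = 2·arcsin(√a) = 0.005723 rad = 0.3279°
d = R·c = 6371 × 0.005723 = 36.5 km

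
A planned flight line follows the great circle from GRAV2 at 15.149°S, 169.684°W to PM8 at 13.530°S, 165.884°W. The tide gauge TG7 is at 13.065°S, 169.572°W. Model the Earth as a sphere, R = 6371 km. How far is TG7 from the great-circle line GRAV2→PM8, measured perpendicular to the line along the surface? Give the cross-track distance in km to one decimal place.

208.1 km

δ₁₃ = central angle GRAV2→TG7 = 0.036422 rad  (haversine)
θ₁₃ = bearing GRAV2→TG7 = 2.997°,  θ₁₂ = bearing GRAV2→PM8 = 66.742°
dₓₜ = R·arcsin(sin δ₁₃ · sin(θ₁₃ − θ₁₂)) = 6371·arcsin(0.03641·sin(-63.744°)) = -208.095 km
|dₓₜ| = 208.095 km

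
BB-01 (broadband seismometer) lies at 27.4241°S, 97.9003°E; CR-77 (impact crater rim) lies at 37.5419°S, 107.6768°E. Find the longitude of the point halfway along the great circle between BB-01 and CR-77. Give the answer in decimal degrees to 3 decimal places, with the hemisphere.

Bx = cos φ₂ cos Δλ = 0.781393,  By = cos φ₂ sin Δλ = 0.134640
φₘ = atan2(sin φ₁ + sin φ₂, √((cos φ₁ + Bx)² + By²)) = -32.57735°
λₘ = λ₁ + atan2(By, cos φ₁ + Bx) = 102.51238°

102.512°E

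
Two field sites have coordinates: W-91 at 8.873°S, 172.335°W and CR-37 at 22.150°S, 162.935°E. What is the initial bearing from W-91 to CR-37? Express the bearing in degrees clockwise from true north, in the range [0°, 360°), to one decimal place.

237.9°

Δλ = -24.7300°
y = sin Δλ · cos φ₂ = -0.387469
x = cos φ₁ sin φ₂ − sin φ₁ cos φ₂ cos Δλ = -0.242761
θ = atan2(y, x) = -122.0684° → 237.9316° (mod 360°)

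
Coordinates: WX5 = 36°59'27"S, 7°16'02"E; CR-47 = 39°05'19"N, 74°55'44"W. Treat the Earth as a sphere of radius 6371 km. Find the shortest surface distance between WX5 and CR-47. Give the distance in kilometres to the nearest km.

11917 km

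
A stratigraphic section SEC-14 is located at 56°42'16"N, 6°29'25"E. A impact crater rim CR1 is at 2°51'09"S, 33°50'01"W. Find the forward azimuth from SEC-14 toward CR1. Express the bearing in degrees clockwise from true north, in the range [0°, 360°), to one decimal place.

224.2°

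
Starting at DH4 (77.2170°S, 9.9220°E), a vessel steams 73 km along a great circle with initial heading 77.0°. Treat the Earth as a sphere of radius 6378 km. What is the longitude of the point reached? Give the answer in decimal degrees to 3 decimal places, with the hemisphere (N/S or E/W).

12.775°E

δ = d/R = 73/6378 = 0.011446 rad
φ₂ = arcsin(sin φ₁ cos δ + cos φ₁ sin δ cos θ)
   = arcsin(-0.97522·0.99993 + 0.22126·0.01145·0.22495) = -77.05396°
λ₂ = λ₁ + atan2(sin θ sin δ cos φ₁, cos δ − sin φ₁ sin φ₂) = 12.77527°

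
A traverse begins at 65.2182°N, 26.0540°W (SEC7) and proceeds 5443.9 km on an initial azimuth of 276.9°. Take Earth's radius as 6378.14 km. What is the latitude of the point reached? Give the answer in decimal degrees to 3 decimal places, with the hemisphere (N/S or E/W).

δ = d/R = 5443.9/6378.14 = 0.853525 rad
φ₂ = arcsin(sin φ₁ cos δ + cos φ₁ sin δ cos θ)
   = arcsin(0.90791·0.65733 + 0.41916·0.75360·0.12014) = 39.40122°
λ₂ = λ₁ + atan2(sin θ sin δ cos φ₁, cos δ − sin φ₁ sin φ₂) = -101.56490°

39.401°N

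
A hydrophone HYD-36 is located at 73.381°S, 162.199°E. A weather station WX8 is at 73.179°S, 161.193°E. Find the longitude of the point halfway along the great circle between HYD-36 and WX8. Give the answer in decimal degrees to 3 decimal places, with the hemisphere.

Bx = cos φ₂ cos Δλ = 0.289338,  By = cos φ₂ sin Δλ = -0.005081
φₘ = atan2(sin φ₁ + sin φ₂, √((cos φ₁ + Bx)² + By²)) = -73.28061°
λₘ = λ₁ + atan2(By, cos φ₁ + Bx) = 161.69305°

161.693°E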